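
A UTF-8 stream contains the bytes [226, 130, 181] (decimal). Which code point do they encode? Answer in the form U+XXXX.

Leading byte 0xE2 = 11100010 matches 1110xxxx → 3-byte sequence.
Byte 1: 0xE2 = 11100010, payload 0010 (4 bits).
Byte 2: 0x82 = 10000010 (10xxxxxx ✓), payload 000010.
Byte 3: 0xB5 = 10110101 (10xxxxxx ✓), payload 110101.
Concatenate: 0010000010110101 = 0x20B5 (16 bits → U+20B5).

U+20B5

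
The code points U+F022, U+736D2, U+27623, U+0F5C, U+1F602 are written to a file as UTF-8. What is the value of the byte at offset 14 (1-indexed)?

1-indexed offset 14 is 0-indexed offset 13.
U+F022 → 3-byte form EF 80 A2 at offsets 0–2.
U+736D2 → 4-byte form F1 B3 9B 92 at offsets 3–6.
U+27623 → 4-byte form F0 A7 98 A3 at offsets 7–10.
U+0F5C → 3-byte form E0 BD 9C at offsets 11–13.
Offset 13 falls in char 4's range; it's byte 3 of E0 BD 9C = 0x9C.

0x9C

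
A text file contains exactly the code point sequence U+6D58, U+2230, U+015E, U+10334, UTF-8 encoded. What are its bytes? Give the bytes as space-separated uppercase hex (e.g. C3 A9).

U+6D58: 3-byte form → E6 B5 98.
U+2230: 3-byte form → E2 88 B0.
U+015E: 2-byte form → C5 9E.
U+10334: 4-byte form → F0 90 8C B4.
Concatenated (12 bytes): E6 B5 98 E2 88 B0 C5 9E F0 90 8C B4.

E6 B5 98 E2 88 B0 C5 9E F0 90 8C B4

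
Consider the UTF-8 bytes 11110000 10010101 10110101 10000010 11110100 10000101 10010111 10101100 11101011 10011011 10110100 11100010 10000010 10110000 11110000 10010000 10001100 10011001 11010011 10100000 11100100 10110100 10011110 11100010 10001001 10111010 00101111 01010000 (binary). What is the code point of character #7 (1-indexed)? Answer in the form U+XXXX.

U+4D1E

Offset 0: leading byte 0xF0 = 11110000 → 4-byte char #1 = F0 95 B5 82.
Offset 4: leading byte 0xF4 = 11110100 → 4-byte char #2 = F4 85 97 AC.
Offset 8: leading byte 0xEB = 11101011 → 3-byte char #3 = EB 9B B4.
Offset 11: leading byte 0xE2 = 11100010 → 3-byte char #4 = E2 82 B0.
Offset 14: leading byte 0xF0 = 11110000 → 4-byte char #5 = F0 90 8C 99.
Offset 18: leading byte 0xD3 = 11010011 → 2-byte char #6 = D3 A0.
Offset 20: leading byte 0xE4 = 11100100 → 3-byte char #7 = E4 B4 9E.
Leading byte 0xE4 = 11100100 matches 1110xxxx → 3-byte sequence.
Byte 1: 0xE4 = 11100100, payload 0100 (4 bits).
Byte 2: 0xB4 = 10110100 (10xxxxxx ✓), payload 110100.
Byte 3: 0x9E = 10011110 (10xxxxxx ✓), payload 011110.
Concatenate: 0100110100011110 = 0x4D1E (16 bits → U+4D1E).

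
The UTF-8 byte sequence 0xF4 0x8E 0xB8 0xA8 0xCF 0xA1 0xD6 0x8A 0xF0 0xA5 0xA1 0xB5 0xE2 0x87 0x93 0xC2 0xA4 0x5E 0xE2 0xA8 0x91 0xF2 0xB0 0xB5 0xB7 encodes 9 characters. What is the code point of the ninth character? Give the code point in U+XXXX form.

Offset 0: leading byte 0xF4 = 11110100 → 4-byte char #1 = F4 8E B8 A8.
Offset 4: leading byte 0xCF = 11001111 → 2-byte char #2 = CF A1.
Offset 6: leading byte 0xD6 = 11010110 → 2-byte char #3 = D6 8A.
Offset 8: leading byte 0xF0 = 11110000 → 4-byte char #4 = F0 A5 A1 B5.
Offset 12: leading byte 0xE2 = 11100010 → 3-byte char #5 = E2 87 93.
Offset 15: leading byte 0xC2 = 11000010 → 2-byte char #6 = C2 A4.
Offset 17: leading byte 0x5E = 01011110 → 1-byte char #7 = 5E.
Offset 18: leading byte 0xE2 = 11100010 → 3-byte char #8 = E2 A8 91.
Offset 21: leading byte 0xF2 = 11110010 → 4-byte char #9 = F2 B0 B5 B7.
Leading byte 0xF2 = 11110010 matches 11110xxx → 4-byte sequence.
Byte 1: 0xF2 = 11110010, payload 010 (3 bits).
Byte 2: 0xB0 = 10110000 (10xxxxxx ✓), payload 110000.
Byte 3: 0xB5 = 10110101 (10xxxxxx ✓), payload 110101.
Byte 4: 0xB7 = 10110111 (10xxxxxx ✓), payload 110111.
Concatenate: 010110000110101110111 = 0xB0D77 (21 bits → U+B0D77).

U+B0D77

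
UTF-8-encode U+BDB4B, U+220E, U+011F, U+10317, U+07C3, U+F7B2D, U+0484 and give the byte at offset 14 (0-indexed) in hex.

0x83

U+BDB4B → 4-byte form F2 BD AD 8B at offsets 0–3.
U+220E → 3-byte form E2 88 8E at offsets 4–6.
U+011F → 2-byte form C4 9F at offsets 7–8.
U+10317 → 4-byte form F0 90 8C 97 at offsets 9–12.
U+07C3 → 2-byte form DF 83 at offsets 13–14.
Offset 14 falls in char 5's range; it's byte 2 of DF 83 = 0x83.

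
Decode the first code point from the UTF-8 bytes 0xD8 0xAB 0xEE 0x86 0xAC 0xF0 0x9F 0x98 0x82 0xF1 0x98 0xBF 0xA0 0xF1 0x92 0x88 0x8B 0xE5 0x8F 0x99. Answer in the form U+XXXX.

U+062B

Offset 0: leading byte 0xD8 = 11011000 → 2-byte char #1 = D8 AB.
Leading byte 0xD8 = 11011000 matches 110xxxxx → 2-byte sequence.
Byte 1: 0xD8 = 11011000, payload 11000 (5 bits).
Byte 2: 0xAB = 10101011 (10xxxxxx ✓), payload 101011.
Concatenate: 11000101011 = 0x62B (11 bits → U+062B).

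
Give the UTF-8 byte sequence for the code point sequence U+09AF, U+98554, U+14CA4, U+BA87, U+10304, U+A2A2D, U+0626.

U+09AF: 3-byte form → E0 A6 AF.
U+98554: 4-byte form → F2 98 95 94.
U+14CA4: 4-byte form → F0 94 B2 A4.
U+BA87: 3-byte form → EB AA 87.
U+10304: 4-byte form → F0 90 8C 84.
U+A2A2D: 4-byte form → F2 A2 A8 AD.
U+0626: 2-byte form → D8 A6.
Concatenated (24 bytes): E0 A6 AF F2 98 95 94 F0 94 B2 A4 EB AA 87 F0 90 8C 84 F2 A2 A8 AD D8 A6.

E0 A6 AF F2 98 95 94 F0 94 B2 A4 EB AA 87 F0 90 8C 84 F2 A2 A8 AD D8 A6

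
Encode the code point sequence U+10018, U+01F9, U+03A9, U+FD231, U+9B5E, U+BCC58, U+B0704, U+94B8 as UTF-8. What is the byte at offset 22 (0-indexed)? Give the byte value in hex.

0x84

U+10018 → 4-byte form F0 90 80 98 at offsets 0–3.
U+01F9 → 2-byte form C7 B9 at offsets 4–5.
U+03A9 → 2-byte form CE A9 at offsets 6–7.
U+FD231 → 4-byte form F3 BD 88 B1 at offsets 8–11.
U+9B5E → 3-byte form E9 AD 9E at offsets 12–14.
U+BCC58 → 4-byte form F2 BC B1 98 at offsets 15–18.
U+B0704 → 4-byte form F2 B0 9C 84 at offsets 19–22.
Offset 22 falls in char 7's range; it's byte 4 of F2 B0 9C 84 = 0x84.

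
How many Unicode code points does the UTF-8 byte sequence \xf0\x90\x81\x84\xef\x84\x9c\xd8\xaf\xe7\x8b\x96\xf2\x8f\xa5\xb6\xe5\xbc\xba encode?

Byte at offset 0: 0xF0 = 11110000 → 4-byte char (#1). Advance 4.
Byte at offset 4: 0xEF = 11101111 → 3-byte char (#2). Advance 3.
Byte at offset 7: 0xD8 = 11011000 → 2-byte char (#3). Advance 2.
Byte at offset 9: 0xE7 = 11100111 → 3-byte char (#4). Advance 3.
Byte at offset 12: 0xF2 = 11110010 → 4-byte char (#5). Advance 4.
Byte at offset 16: 0xE5 = 11100101 → 3-byte char (#6). Advance 3.
Reached end at offset 19 after 6 code points.

6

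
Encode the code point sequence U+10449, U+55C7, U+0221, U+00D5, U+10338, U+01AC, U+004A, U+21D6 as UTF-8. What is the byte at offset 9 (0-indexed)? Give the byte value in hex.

0xC3

U+10449 → 4-byte form F0 90 91 89 at offsets 0–3.
U+55C7 → 3-byte form E5 97 87 at offsets 4–6.
U+0221 → 2-byte form C8 A1 at offsets 7–8.
U+00D5 → 2-byte form C3 95 at offsets 9–10.
Offset 9 falls in char 4's range; it's byte 1 of C3 95 = 0xC3.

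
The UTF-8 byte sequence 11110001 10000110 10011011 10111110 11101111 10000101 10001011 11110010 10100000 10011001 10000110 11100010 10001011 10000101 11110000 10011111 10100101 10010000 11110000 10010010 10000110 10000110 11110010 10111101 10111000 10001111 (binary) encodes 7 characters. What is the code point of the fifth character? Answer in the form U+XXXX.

U+1F950

Offset 0: leading byte 0xF1 = 11110001 → 4-byte char #1 = F1 86 9B BE.
Offset 4: leading byte 0xEF = 11101111 → 3-byte char #2 = EF 85 8B.
Offset 7: leading byte 0xF2 = 11110010 → 4-byte char #3 = F2 A0 99 86.
Offset 11: leading byte 0xE2 = 11100010 → 3-byte char #4 = E2 8B 85.
Offset 14: leading byte 0xF0 = 11110000 → 4-byte char #5 = F0 9F A5 90.
Leading byte 0xF0 = 11110000 matches 11110xxx → 4-byte sequence.
Byte 1: 0xF0 = 11110000, payload 000 (3 bits).
Byte 2: 0x9F = 10011111 (10xxxxxx ✓), payload 011111.
Byte 3: 0xA5 = 10100101 (10xxxxxx ✓), payload 100101.
Byte 4: 0x90 = 10010000 (10xxxxxx ✓), payload 010000.
Concatenate: 000011111100101010000 = 0x1F950 (21 bits → U+1F950).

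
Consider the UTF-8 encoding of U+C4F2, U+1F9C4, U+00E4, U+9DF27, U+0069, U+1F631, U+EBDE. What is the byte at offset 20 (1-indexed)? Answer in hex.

0xAF

1-indexed offset 20 is 0-indexed offset 19.
U+C4F2 → 3-byte form EC 93 B2 at offsets 0–2.
U+1F9C4 → 4-byte form F0 9F A7 84 at offsets 3–6.
U+00E4 → 2-byte form C3 A4 at offsets 7–8.
U+9DF27 → 4-byte form F2 9D BC A7 at offsets 9–12.
U+0069 → 1-byte form 69 at offsets 13–13.
U+1F631 → 4-byte form F0 9F 98 B1 at offsets 14–17.
U+EBDE → 3-byte form EE AF 9E at offsets 18–20.
Offset 19 falls in char 7's range; it's byte 2 of EE AF 9E = 0xAF.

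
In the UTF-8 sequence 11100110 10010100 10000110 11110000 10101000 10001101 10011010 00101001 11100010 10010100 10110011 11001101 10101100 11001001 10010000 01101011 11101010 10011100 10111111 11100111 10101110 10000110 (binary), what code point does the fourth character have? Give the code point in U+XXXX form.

U+2533

Offset 0: leading byte 0xE6 = 11100110 → 3-byte char #1 = E6 94 86.
Offset 3: leading byte 0xF0 = 11110000 → 4-byte char #2 = F0 A8 8D 9A.
Offset 7: leading byte 0x29 = 00101001 → 1-byte char #3 = 29.
Offset 8: leading byte 0xE2 = 11100010 → 3-byte char #4 = E2 94 B3.
Leading byte 0xE2 = 11100010 matches 1110xxxx → 3-byte sequence.
Byte 1: 0xE2 = 11100010, payload 0010 (4 bits).
Byte 2: 0x94 = 10010100 (10xxxxxx ✓), payload 010100.
Byte 3: 0xB3 = 10110011 (10xxxxxx ✓), payload 110011.
Concatenate: 0010010100110011 = 0x2533 (16 bits → U+2533).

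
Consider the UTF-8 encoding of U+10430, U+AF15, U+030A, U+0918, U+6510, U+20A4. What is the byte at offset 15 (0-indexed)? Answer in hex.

0xE2

U+10430 → 4-byte form F0 90 90 B0 at offsets 0–3.
U+AF15 → 3-byte form EA BC 95 at offsets 4–6.
U+030A → 2-byte form CC 8A at offsets 7–8.
U+0918 → 3-byte form E0 A4 98 at offsets 9–11.
U+6510 → 3-byte form E6 94 90 at offsets 12–14.
U+20A4 → 3-byte form E2 82 A4 at offsets 15–17.
Offset 15 falls in char 6's range; it's byte 1 of E2 82 A4 = 0xE2.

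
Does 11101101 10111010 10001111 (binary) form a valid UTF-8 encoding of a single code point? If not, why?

Structurally a 3-byte sequence; payload = 0xDE8F.
But 0xDE8F is in U+D800–U+DFFF, the surrogate range. Surrogates are not Unicode scalar values and are forbidden in UTF-8.

invalid (encodes a surrogate (U+D800–U+DFFF))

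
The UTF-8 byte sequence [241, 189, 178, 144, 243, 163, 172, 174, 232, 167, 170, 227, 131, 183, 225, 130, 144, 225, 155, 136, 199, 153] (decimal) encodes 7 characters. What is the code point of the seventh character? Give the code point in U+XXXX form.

Offset 0: leading byte 0xF1 = 11110001 → 4-byte char #1 = F1 BD B2 90.
Offset 4: leading byte 0xF3 = 11110011 → 4-byte char #2 = F3 A3 AC AE.
Offset 8: leading byte 0xE8 = 11101000 → 3-byte char #3 = E8 A7 AA.
Offset 11: leading byte 0xE3 = 11100011 → 3-byte char #4 = E3 83 B7.
Offset 14: leading byte 0xE1 = 11100001 → 3-byte char #5 = E1 82 90.
Offset 17: leading byte 0xE1 = 11100001 → 3-byte char #6 = E1 9B 88.
Offset 20: leading byte 0xC7 = 11000111 → 2-byte char #7 = C7 99.
Leading byte 0xC7 = 11000111 matches 110xxxxx → 2-byte sequence.
Byte 1: 0xC7 = 11000111, payload 00111 (5 bits).
Byte 2: 0x99 = 10011001 (10xxxxxx ✓), payload 011001.
Concatenate: 00111011001 = 0x1D9 (11 bits → U+01D9).

U+01D9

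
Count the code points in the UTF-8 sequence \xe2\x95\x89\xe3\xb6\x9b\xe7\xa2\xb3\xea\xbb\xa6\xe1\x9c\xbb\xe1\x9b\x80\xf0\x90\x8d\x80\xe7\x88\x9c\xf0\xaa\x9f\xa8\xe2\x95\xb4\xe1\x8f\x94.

Byte at offset 0: 0xE2 = 11100010 → 3-byte char (#1). Advance 3.
Byte at offset 3: 0xE3 = 11100011 → 3-byte char (#2). Advance 3.
Byte at offset 6: 0xE7 = 11100111 → 3-byte char (#3). Advance 3.
Byte at offset 9: 0xEA = 11101010 → 3-byte char (#4). Advance 3.
Byte at offset 12: 0xE1 = 11100001 → 3-byte char (#5). Advance 3.
Byte at offset 15: 0xE1 = 11100001 → 3-byte char (#6). Advance 3.
Byte at offset 18: 0xF0 = 11110000 → 4-byte char (#7). Advance 4.
Byte at offset 22: 0xE7 = 11100111 → 3-byte char (#8). Advance 3.
Byte at offset 25: 0xF0 = 11110000 → 4-byte char (#9). Advance 4.
Byte at offset 29: 0xE2 = 11100010 → 3-byte char (#10). Advance 3.
Byte at offset 32: 0xE1 = 11100001 → 3-byte char (#11). Advance 3.
Reached end at offset 35 after 11 code points.

11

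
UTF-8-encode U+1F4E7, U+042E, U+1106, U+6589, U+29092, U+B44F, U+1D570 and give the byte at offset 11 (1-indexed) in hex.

1-indexed offset 11 is 0-indexed offset 10.
U+1F4E7 → 4-byte form F0 9F 93 A7 at offsets 0–3.
U+042E → 2-byte form D0 AE at offsets 4–5.
U+1106 → 3-byte form E1 84 86 at offsets 6–8.
U+6589 → 3-byte form E6 96 89 at offsets 9–11.
Offset 10 falls in char 4's range; it's byte 2 of E6 96 89 = 0x96.

0x96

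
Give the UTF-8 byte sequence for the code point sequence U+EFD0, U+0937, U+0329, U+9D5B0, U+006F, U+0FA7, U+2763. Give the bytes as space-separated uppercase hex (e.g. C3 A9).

U+EFD0: 3-byte form → EE BF 90.
U+0937: 3-byte form → E0 A4 B7.
U+0329: 2-byte form → CC A9.
U+9D5B0: 4-byte form → F2 9D 96 B0.
U+006F: 1-byte form → 6F.
U+0FA7: 3-byte form → E0 BE A7.
U+2763: 3-byte form → E2 9D A3.
Concatenated (19 bytes): EE BF 90 E0 A4 B7 CC A9 F2 9D 96 B0 6F E0 BE A7 E2 9D A3.

EE BF 90 E0 A4 B7 CC A9 F2 9D 96 B0 6F E0 BE A7 E2 9D A3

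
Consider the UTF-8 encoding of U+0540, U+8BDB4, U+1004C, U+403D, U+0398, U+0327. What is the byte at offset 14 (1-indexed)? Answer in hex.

1-indexed offset 14 is 0-indexed offset 13.
U+0540 → 2-byte form D5 80 at offsets 0–1.
U+8BDB4 → 4-byte form F2 8B B6 B4 at offsets 2–5.
U+1004C → 4-byte form F0 90 81 8C at offsets 6–9.
U+403D → 3-byte form E4 80 BD at offsets 10–12.
U+0398 → 2-byte form CE 98 at offsets 13–14.
Offset 13 falls in char 5's range; it's byte 1 of CE 98 = 0xCE.

0xCE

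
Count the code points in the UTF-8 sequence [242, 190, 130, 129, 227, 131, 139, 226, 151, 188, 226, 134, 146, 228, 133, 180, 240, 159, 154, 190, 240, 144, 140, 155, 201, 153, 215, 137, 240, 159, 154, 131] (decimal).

Byte at offset 0: 0xF2 = 11110010 → 4-byte char (#1). Advance 4.
Byte at offset 4: 0xE3 = 11100011 → 3-byte char (#2). Advance 3.
Byte at offset 7: 0xE2 = 11100010 → 3-byte char (#3). Advance 3.
Byte at offset 10: 0xE2 = 11100010 → 3-byte char (#4). Advance 3.
Byte at offset 13: 0xE4 = 11100100 → 3-byte char (#5). Advance 3.
Byte at offset 16: 0xF0 = 11110000 → 4-byte char (#6). Advance 4.
Byte at offset 20: 0xF0 = 11110000 → 4-byte char (#7). Advance 4.
Byte at offset 24: 0xC9 = 11001001 → 2-byte char (#8). Advance 2.
Byte at offset 26: 0xD7 = 11010111 → 2-byte char (#9). Advance 2.
Byte at offset 28: 0xF0 = 11110000 → 4-byte char (#10). Advance 4.
Reached end at offset 32 after 10 code points.

10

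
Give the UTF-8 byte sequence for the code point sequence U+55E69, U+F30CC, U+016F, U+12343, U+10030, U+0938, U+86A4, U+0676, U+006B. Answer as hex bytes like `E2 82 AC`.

U+55E69: 4-byte form → F1 95 B9 A9.
U+F30CC: 4-byte form → F3 B3 83 8C.
U+016F: 2-byte form → C5 AF.
U+12343: 4-byte form → F0 92 8D 83.
U+10030: 4-byte form → F0 90 80 B0.
U+0938: 3-byte form → E0 A4 B8.
U+86A4: 3-byte form → E8 9A A4.
U+0676: 2-byte form → D9 B6.
U+006B: 1-byte form → 6B.
Concatenated (27 bytes): F1 95 B9 A9 F3 B3 83 8C C5 AF F0 92 8D 83 F0 90 80 B0 E0 A4 B8 E8 9A A4 D9 B6 6B.

F1 95 B9 A9 F3 B3 83 8C C5 AF F0 92 8D 83 F0 90 80 B0 E0 A4 B8 E8 9A A4 D9 B6 6B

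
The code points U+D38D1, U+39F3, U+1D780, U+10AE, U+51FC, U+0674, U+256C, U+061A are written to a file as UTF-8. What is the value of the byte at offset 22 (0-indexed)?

U+D38D1 → 4-byte form F3 93 A3 91 at offsets 0–3.
U+39F3 → 3-byte form E3 A7 B3 at offsets 4–6.
U+1D780 → 4-byte form F0 9D 9E 80 at offsets 7–10.
U+10AE → 3-byte form E1 82 AE at offsets 11–13.
U+51FC → 3-byte form E5 87 BC at offsets 14–16.
U+0674 → 2-byte form D9 B4 at offsets 17–18.
U+256C → 3-byte form E2 95 AC at offsets 19–21.
U+061A → 2-byte form D8 9A at offsets 22–23.
Offset 22 falls in char 8's range; it's byte 1 of D8 9A = 0xD8.

0xD8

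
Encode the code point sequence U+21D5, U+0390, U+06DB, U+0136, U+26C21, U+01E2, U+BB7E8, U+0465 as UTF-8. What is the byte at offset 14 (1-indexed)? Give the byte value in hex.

0xC7

1-indexed offset 14 is 0-indexed offset 13.
U+21D5 → 3-byte form E2 87 95 at offsets 0–2.
U+0390 → 2-byte form CE 90 at offsets 3–4.
U+06DB → 2-byte form DB 9B at offsets 5–6.
U+0136 → 2-byte form C4 B6 at offsets 7–8.
U+26C21 → 4-byte form F0 A6 B0 A1 at offsets 9–12.
U+01E2 → 2-byte form C7 A2 at offsets 13–14.
Offset 13 falls in char 6's range; it's byte 1 of C7 A2 = 0xC7.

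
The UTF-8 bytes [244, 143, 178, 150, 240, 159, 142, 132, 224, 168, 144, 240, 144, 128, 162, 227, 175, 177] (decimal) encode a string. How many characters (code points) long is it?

5

Byte at offset 0: 0xF4 = 11110100 → 4-byte char (#1). Advance 4.
Byte at offset 4: 0xF0 = 11110000 → 4-byte char (#2). Advance 4.
Byte at offset 8: 0xE0 = 11100000 → 3-byte char (#3). Advance 3.
Byte at offset 11: 0xF0 = 11110000 → 4-byte char (#4). Advance 4.
Byte at offset 15: 0xE3 = 11100011 → 3-byte char (#5). Advance 3.
Reached end at offset 18 after 5 code points.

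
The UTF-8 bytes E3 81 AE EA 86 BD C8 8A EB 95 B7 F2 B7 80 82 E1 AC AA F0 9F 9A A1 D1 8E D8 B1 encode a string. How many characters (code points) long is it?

Byte at offset 0: 0xE3 = 11100011 → 3-byte char (#1). Advance 3.
Byte at offset 3: 0xEA = 11101010 → 3-byte char (#2). Advance 3.
Byte at offset 6: 0xC8 = 11001000 → 2-byte char (#3). Advance 2.
Byte at offset 8: 0xEB = 11101011 → 3-byte char (#4). Advance 3.
Byte at offset 11: 0xF2 = 11110010 → 4-byte char (#5). Advance 4.
Byte at offset 15: 0xE1 = 11100001 → 3-byte char (#6). Advance 3.
Byte at offset 18: 0xF0 = 11110000 → 4-byte char (#7). Advance 4.
Byte at offset 22: 0xD1 = 11010001 → 2-byte char (#8). Advance 2.
Byte at offset 24: 0xD8 = 11011000 → 2-byte char (#9). Advance 2.
Reached end at offset 26 after 9 code points.

9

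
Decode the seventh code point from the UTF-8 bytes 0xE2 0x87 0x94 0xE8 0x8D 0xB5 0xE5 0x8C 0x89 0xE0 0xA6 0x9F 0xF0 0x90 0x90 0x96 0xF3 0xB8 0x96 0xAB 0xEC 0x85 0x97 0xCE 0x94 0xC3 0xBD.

U+C157

Offset 0: leading byte 0xE2 = 11100010 → 3-byte char #1 = E2 87 94.
Offset 3: leading byte 0xE8 = 11101000 → 3-byte char #2 = E8 8D B5.
Offset 6: leading byte 0xE5 = 11100101 → 3-byte char #3 = E5 8C 89.
Offset 9: leading byte 0xE0 = 11100000 → 3-byte char #4 = E0 A6 9F.
Offset 12: leading byte 0xF0 = 11110000 → 4-byte char #5 = F0 90 90 96.
Offset 16: leading byte 0xF3 = 11110011 → 4-byte char #6 = F3 B8 96 AB.
Offset 20: leading byte 0xEC = 11101100 → 3-byte char #7 = EC 85 97.
Leading byte 0xEC = 11101100 matches 1110xxxx → 3-byte sequence.
Byte 1: 0xEC = 11101100, payload 1100 (4 bits).
Byte 2: 0x85 = 10000101 (10xxxxxx ✓), payload 000101.
Byte 3: 0x97 = 10010111 (10xxxxxx ✓), payload 010111.
Concatenate: 1100000101010111 = 0xC157 (16 bits → U+C157).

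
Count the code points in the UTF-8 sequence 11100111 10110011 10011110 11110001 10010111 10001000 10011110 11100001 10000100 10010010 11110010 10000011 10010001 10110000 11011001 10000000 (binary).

5

Byte at offset 0: 0xE7 = 11100111 → 3-byte char (#1). Advance 3.
Byte at offset 3: 0xF1 = 11110001 → 4-byte char (#2). Advance 4.
Byte at offset 7: 0xE1 = 11100001 → 3-byte char (#3). Advance 3.
Byte at offset 10: 0xF2 = 11110010 → 4-byte char (#4). Advance 4.
Byte at offset 14: 0xD9 = 11011001 → 2-byte char (#5). Advance 2.
Reached end at offset 16 after 5 code points.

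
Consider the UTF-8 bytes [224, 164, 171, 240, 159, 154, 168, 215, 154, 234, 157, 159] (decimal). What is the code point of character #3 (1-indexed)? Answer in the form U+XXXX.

Offset 0: leading byte 0xE0 = 11100000 → 3-byte char #1 = E0 A4 AB.
Offset 3: leading byte 0xF0 = 11110000 → 4-byte char #2 = F0 9F 9A A8.
Offset 7: leading byte 0xD7 = 11010111 → 2-byte char #3 = D7 9A.
Leading byte 0xD7 = 11010111 matches 110xxxxx → 2-byte sequence.
Byte 1: 0xD7 = 11010111, payload 10111 (5 bits).
Byte 2: 0x9A = 10011010 (10xxxxxx ✓), payload 011010.
Concatenate: 10111011010 = 0x5DA (11 bits → U+05DA).

U+05DA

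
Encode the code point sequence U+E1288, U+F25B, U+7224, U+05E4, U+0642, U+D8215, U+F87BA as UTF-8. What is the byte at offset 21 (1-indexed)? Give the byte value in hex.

1-indexed offset 21 is 0-indexed offset 20.
U+E1288 → 4-byte form F3 A1 8A 88 at offsets 0–3.
U+F25B → 3-byte form EF 89 9B at offsets 4–6.
U+7224 → 3-byte form E7 88 A4 at offsets 7–9.
U+05E4 → 2-byte form D7 A4 at offsets 10–11.
U+0642 → 2-byte form D9 82 at offsets 12–13.
U+D8215 → 4-byte form F3 98 88 95 at offsets 14–17.
U+F87BA → 4-byte form F3 B8 9E BA at offsets 18–21.
Offset 20 falls in char 7's range; it's byte 3 of F3 B8 9E BA = 0x9E.

0x9E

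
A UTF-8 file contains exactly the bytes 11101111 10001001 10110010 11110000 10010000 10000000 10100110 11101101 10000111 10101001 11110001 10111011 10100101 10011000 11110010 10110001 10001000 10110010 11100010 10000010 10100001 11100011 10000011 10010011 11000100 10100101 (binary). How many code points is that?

Byte at offset 0: 0xEF = 11101111 → 3-byte char (#1). Advance 3.
Byte at offset 3: 0xF0 = 11110000 → 4-byte char (#2). Advance 4.
Byte at offset 7: 0xED = 11101101 → 3-byte char (#3). Advance 3.
Byte at offset 10: 0xF1 = 11110001 → 4-byte char (#4). Advance 4.
Byte at offset 14: 0xF2 = 11110010 → 4-byte char (#5). Advance 4.
Byte at offset 18: 0xE2 = 11100010 → 3-byte char (#6). Advance 3.
Byte at offset 21: 0xE3 = 11100011 → 3-byte char (#7). Advance 3.
Byte at offset 24: 0xC4 = 11000100 → 2-byte char (#8). Advance 2.
Reached end at offset 26 after 8 code points.

8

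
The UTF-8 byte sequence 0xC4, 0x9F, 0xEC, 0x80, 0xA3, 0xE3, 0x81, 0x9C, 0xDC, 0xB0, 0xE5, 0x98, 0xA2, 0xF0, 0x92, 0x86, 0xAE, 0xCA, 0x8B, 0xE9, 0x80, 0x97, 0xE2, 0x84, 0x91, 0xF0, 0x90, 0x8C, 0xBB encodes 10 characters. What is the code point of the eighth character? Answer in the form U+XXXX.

U+9017

Offset 0: leading byte 0xC4 = 11000100 → 2-byte char #1 = C4 9F.
Offset 2: leading byte 0xEC = 11101100 → 3-byte char #2 = EC 80 A3.
Offset 5: leading byte 0xE3 = 11100011 → 3-byte char #3 = E3 81 9C.
Offset 8: leading byte 0xDC = 11011100 → 2-byte char #4 = DC B0.
Offset 10: leading byte 0xE5 = 11100101 → 3-byte char #5 = E5 98 A2.
Offset 13: leading byte 0xF0 = 11110000 → 4-byte char #6 = F0 92 86 AE.
Offset 17: leading byte 0xCA = 11001010 → 2-byte char #7 = CA 8B.
Offset 19: leading byte 0xE9 = 11101001 → 3-byte char #8 = E9 80 97.
Leading byte 0xE9 = 11101001 matches 1110xxxx → 3-byte sequence.
Byte 1: 0xE9 = 11101001, payload 1001 (4 bits).
Byte 2: 0x80 = 10000000 (10xxxxxx ✓), payload 000000.
Byte 3: 0x97 = 10010111 (10xxxxxx ✓), payload 010111.
Concatenate: 1001000000010111 = 0x9017 (16 bits → U+9017).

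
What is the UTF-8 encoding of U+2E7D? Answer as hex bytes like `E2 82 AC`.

U+2E7D = 0x2E7D = 11901 decimal. In range U+0800–U+FFFF → 3-byte form: 1110xxxx 10xxxxxx 10xxxxxx.
Binary (16 bits): 0010111001111101.
Split 4+6+6: 0010 | 111001 | 111101.
Byte 1: 11100010 = 0xE2.
Byte 2: 10111001 = 0xB9.
Byte 3: 10111101 = 0xBD.

E2 B9 BD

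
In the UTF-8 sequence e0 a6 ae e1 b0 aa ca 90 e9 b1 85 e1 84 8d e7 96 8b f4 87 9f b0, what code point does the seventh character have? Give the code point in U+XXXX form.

Offset 0: leading byte 0xE0 = 11100000 → 3-byte char #1 = E0 A6 AE.
Offset 3: leading byte 0xE1 = 11100001 → 3-byte char #2 = E1 B0 AA.
Offset 6: leading byte 0xCA = 11001010 → 2-byte char #3 = CA 90.
Offset 8: leading byte 0xE9 = 11101001 → 3-byte char #4 = E9 B1 85.
Offset 11: leading byte 0xE1 = 11100001 → 3-byte char #5 = E1 84 8D.
Offset 14: leading byte 0xE7 = 11100111 → 3-byte char #6 = E7 96 8B.
Offset 17: leading byte 0xF4 = 11110100 → 4-byte char #7 = F4 87 9F B0.
Leading byte 0xF4 = 11110100 matches 11110xxx → 4-byte sequence.
Byte 1: 0xF4 = 11110100, payload 100 (3 bits).
Byte 2: 0x87 = 10000111 (10xxxxxx ✓), payload 000111.
Byte 3: 0x9F = 10011111 (10xxxxxx ✓), payload 011111.
Byte 4: 0xB0 = 10110000 (10xxxxxx ✓), payload 110000.
Concatenate: 100000111011111110000 = 0x1077F0 (21 bits → U+1077F0).

U+1077F0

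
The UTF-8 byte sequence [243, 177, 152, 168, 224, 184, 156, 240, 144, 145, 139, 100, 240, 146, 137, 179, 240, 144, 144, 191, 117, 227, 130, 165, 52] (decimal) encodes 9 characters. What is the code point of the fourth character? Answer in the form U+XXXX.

U+0064

Offset 0: leading byte 0xF3 = 11110011 → 4-byte char #1 = F3 B1 98 A8.
Offset 4: leading byte 0xE0 = 11100000 → 3-byte char #2 = E0 B8 9C.
Offset 7: leading byte 0xF0 = 11110000 → 4-byte char #3 = F0 90 91 8B.
Offset 11: leading byte 0x64 = 01100100 → 1-byte char #4 = 64.
Leading byte 0x64 = 01100100 matches 0xxxxxxx → 1-byte sequence.
Byte 1: 0x64 = 01100100, payload 1100100 (7 bits).
Concatenate: 1100100 = 0x64 (7 bits → U+0064).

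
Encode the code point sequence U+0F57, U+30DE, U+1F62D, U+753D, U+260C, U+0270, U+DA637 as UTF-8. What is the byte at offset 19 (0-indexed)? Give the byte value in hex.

0x9A

U+0F57 → 3-byte form E0 BD 97 at offsets 0–2.
U+30DE → 3-byte form E3 83 9E at offsets 3–5.
U+1F62D → 4-byte form F0 9F 98 AD at offsets 6–9.
U+753D → 3-byte form E7 94 BD at offsets 10–12.
U+260C → 3-byte form E2 98 8C at offsets 13–15.
U+0270 → 2-byte form C9 B0 at offsets 16–17.
U+DA637 → 4-byte form F3 9A 98 B7 at offsets 18–21.
Offset 19 falls in char 7's range; it's byte 2 of F3 9A 98 B7 = 0x9A.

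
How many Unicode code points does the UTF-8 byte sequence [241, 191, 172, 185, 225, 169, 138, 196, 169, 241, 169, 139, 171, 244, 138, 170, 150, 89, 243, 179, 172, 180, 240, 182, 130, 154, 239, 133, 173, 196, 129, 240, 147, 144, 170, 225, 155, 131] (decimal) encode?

Byte at offset 0: 0xF1 = 11110001 → 4-byte char (#1). Advance 4.
Byte at offset 4: 0xE1 = 11100001 → 3-byte char (#2). Advance 3.
Byte at offset 7: 0xC4 = 11000100 → 2-byte char (#3). Advance 2.
Byte at offset 9: 0xF1 = 11110001 → 4-byte char (#4). Advance 4.
Byte at offset 13: 0xF4 = 11110100 → 4-byte char (#5). Advance 4.
Byte at offset 17: 0x59 = 01011001 → 1-byte char (#6). Advance 1.
Byte at offset 18: 0xF3 = 11110011 → 4-byte char (#7). Advance 4.
Byte at offset 22: 0xF0 = 11110000 → 4-byte char (#8). Advance 4.
Byte at offset 26: 0xEF = 11101111 → 3-byte char (#9). Advance 3.
Byte at offset 29: 0xC4 = 11000100 → 2-byte char (#10). Advance 2.
Byte at offset 31: 0xF0 = 11110000 → 4-byte char (#11). Advance 4.
Byte at offset 35: 0xE1 = 11100001 → 3-byte char (#12). Advance 3.
Reached end at offset 38 after 12 code points.

12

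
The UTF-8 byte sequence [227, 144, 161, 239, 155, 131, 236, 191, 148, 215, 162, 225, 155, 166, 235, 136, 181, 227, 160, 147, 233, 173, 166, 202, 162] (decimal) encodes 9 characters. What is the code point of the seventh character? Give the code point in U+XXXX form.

U+3813

Offset 0: leading byte 0xE3 = 11100011 → 3-byte char #1 = E3 90 A1.
Offset 3: leading byte 0xEF = 11101111 → 3-byte char #2 = EF 9B 83.
Offset 6: leading byte 0xEC = 11101100 → 3-byte char #3 = EC BF 94.
Offset 9: leading byte 0xD7 = 11010111 → 2-byte char #4 = D7 A2.
Offset 11: leading byte 0xE1 = 11100001 → 3-byte char #5 = E1 9B A6.
Offset 14: leading byte 0xEB = 11101011 → 3-byte char #6 = EB 88 B5.
Offset 17: leading byte 0xE3 = 11100011 → 3-byte char #7 = E3 A0 93.
Leading byte 0xE3 = 11100011 matches 1110xxxx → 3-byte sequence.
Byte 1: 0xE3 = 11100011, payload 0011 (4 bits).
Byte 2: 0xA0 = 10100000 (10xxxxxx ✓), payload 100000.
Byte 3: 0x93 = 10010011 (10xxxxxx ✓), payload 010011.
Concatenate: 0011100000010011 = 0x3813 (16 bits → U+3813).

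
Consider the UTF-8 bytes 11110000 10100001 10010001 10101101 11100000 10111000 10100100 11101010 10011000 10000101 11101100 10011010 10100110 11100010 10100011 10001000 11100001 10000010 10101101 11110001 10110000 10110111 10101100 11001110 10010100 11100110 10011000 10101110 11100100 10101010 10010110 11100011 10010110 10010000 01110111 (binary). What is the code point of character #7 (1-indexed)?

U+70DEC

Offset 0: leading byte 0xF0 = 11110000 → 4-byte char #1 = F0 A1 91 AD.
Offset 4: leading byte 0xE0 = 11100000 → 3-byte char #2 = E0 B8 A4.
Offset 7: leading byte 0xEA = 11101010 → 3-byte char #3 = EA 98 85.
Offset 10: leading byte 0xEC = 11101100 → 3-byte char #4 = EC 9A A6.
Offset 13: leading byte 0xE2 = 11100010 → 3-byte char #5 = E2 A3 88.
Offset 16: leading byte 0xE1 = 11100001 → 3-byte char #6 = E1 82 AD.
Offset 19: leading byte 0xF1 = 11110001 → 4-byte char #7 = F1 B0 B7 AC.
Leading byte 0xF1 = 11110001 matches 11110xxx → 4-byte sequence.
Byte 1: 0xF1 = 11110001, payload 001 (3 bits).
Byte 2: 0xB0 = 10110000 (10xxxxxx ✓), payload 110000.
Byte 3: 0xB7 = 10110111 (10xxxxxx ✓), payload 110111.
Byte 4: 0xAC = 10101100 (10xxxxxx ✓), payload 101100.
Concatenate: 001110000110111101100 = 0x70DEC (21 bits → U+70DEC).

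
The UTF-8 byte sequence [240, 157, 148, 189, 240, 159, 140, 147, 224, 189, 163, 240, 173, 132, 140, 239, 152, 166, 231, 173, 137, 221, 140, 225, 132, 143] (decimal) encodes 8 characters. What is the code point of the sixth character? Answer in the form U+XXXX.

Offset 0: leading byte 0xF0 = 11110000 → 4-byte char #1 = F0 9D 94 BD.
Offset 4: leading byte 0xF0 = 11110000 → 4-byte char #2 = F0 9F 8C 93.
Offset 8: leading byte 0xE0 = 11100000 → 3-byte char #3 = E0 BD A3.
Offset 11: leading byte 0xF0 = 11110000 → 4-byte char #4 = F0 AD 84 8C.
Offset 15: leading byte 0xEF = 11101111 → 3-byte char #5 = EF 98 A6.
Offset 18: leading byte 0xE7 = 11100111 → 3-byte char #6 = E7 AD 89.
Leading byte 0xE7 = 11100111 matches 1110xxxx → 3-byte sequence.
Byte 1: 0xE7 = 11100111, payload 0111 (4 bits).
Byte 2: 0xAD = 10101101 (10xxxxxx ✓), payload 101101.
Byte 3: 0x89 = 10001001 (10xxxxxx ✓), payload 001001.
Concatenate: 0111101101001001 = 0x7B49 (16 bits → U+7B49).

U+7B49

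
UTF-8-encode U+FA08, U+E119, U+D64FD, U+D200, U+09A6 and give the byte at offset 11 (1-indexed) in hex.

1-indexed offset 11 is 0-indexed offset 10.
U+FA08 → 3-byte form EF A8 88 at offsets 0–2.
U+E119 → 3-byte form EE 84 99 at offsets 3–5.
U+D64FD → 4-byte form F3 96 93 BD at offsets 6–9.
U+D200 → 3-byte form ED 88 80 at offsets 10–12.
Offset 10 falls in char 4's range; it's byte 1 of ED 88 80 = 0xED.

0xED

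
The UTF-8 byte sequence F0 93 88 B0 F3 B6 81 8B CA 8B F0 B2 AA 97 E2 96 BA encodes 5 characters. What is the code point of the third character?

Offset 0: leading byte 0xF0 = 11110000 → 4-byte char #1 = F0 93 88 B0.
Offset 4: leading byte 0xF3 = 11110011 → 4-byte char #2 = F3 B6 81 8B.
Offset 8: leading byte 0xCA = 11001010 → 2-byte char #3 = CA 8B.
Leading byte 0xCA = 11001010 matches 110xxxxx → 2-byte sequence.
Byte 1: 0xCA = 11001010, payload 01010 (5 bits).
Byte 2: 0x8B = 10001011 (10xxxxxx ✓), payload 001011.
Concatenate: 01010001011 = 0x28B (11 bits → U+028B).

U+028B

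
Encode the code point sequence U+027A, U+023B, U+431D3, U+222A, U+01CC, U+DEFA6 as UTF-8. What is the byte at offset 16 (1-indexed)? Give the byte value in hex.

0xBE

1-indexed offset 16 is 0-indexed offset 15.
U+027A → 2-byte form C9 BA at offsets 0–1.
U+023B → 2-byte form C8 BB at offsets 2–3.
U+431D3 → 4-byte form F1 83 87 93 at offsets 4–7.
U+222A → 3-byte form E2 88 AA at offsets 8–10.
U+01CC → 2-byte form C7 8C at offsets 11–12.
U+DEFA6 → 4-byte form F3 9E BE A6 at offsets 13–16.
Offset 15 falls in char 6's range; it's byte 3 of F3 9E BE A6 = 0xBE.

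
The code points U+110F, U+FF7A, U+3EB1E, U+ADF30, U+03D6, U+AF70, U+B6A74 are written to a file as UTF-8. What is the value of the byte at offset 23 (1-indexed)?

0xB4

1-indexed offset 23 is 0-indexed offset 22.
U+110F → 3-byte form E1 84 8F at offsets 0–2.
U+FF7A → 3-byte form EF BD BA at offsets 3–5.
U+3EB1E → 4-byte form F0 BE AC 9E at offsets 6–9.
U+ADF30 → 4-byte form F2 AD BC B0 at offsets 10–13.
U+03D6 → 2-byte form CF 96 at offsets 14–15.
U+AF70 → 3-byte form EA BD B0 at offsets 16–18.
U+B6A74 → 4-byte form F2 B6 A9 B4 at offsets 19–22.
Offset 22 falls in char 7's range; it's byte 4 of F2 B6 A9 B4 = 0xB4.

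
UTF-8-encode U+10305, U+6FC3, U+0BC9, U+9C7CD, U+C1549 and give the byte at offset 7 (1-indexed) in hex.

0x83

1-indexed offset 7 is 0-indexed offset 6.
U+10305 → 4-byte form F0 90 8C 85 at offsets 0–3.
U+6FC3 → 3-byte form E6 BF 83 at offsets 4–6.
Offset 6 falls in char 2's range; it's byte 3 of E6 BF 83 = 0x83.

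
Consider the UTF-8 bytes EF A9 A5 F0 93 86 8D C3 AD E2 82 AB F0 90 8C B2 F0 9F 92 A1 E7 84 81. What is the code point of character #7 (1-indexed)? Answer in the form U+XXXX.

U+7101

Offset 0: leading byte 0xEF = 11101111 → 3-byte char #1 = EF A9 A5.
Offset 3: leading byte 0xF0 = 11110000 → 4-byte char #2 = F0 93 86 8D.
Offset 7: leading byte 0xC3 = 11000011 → 2-byte char #3 = C3 AD.
Offset 9: leading byte 0xE2 = 11100010 → 3-byte char #4 = E2 82 AB.
Offset 12: leading byte 0xF0 = 11110000 → 4-byte char #5 = F0 90 8C B2.
Offset 16: leading byte 0xF0 = 11110000 → 4-byte char #6 = F0 9F 92 A1.
Offset 20: leading byte 0xE7 = 11100111 → 3-byte char #7 = E7 84 81.
Leading byte 0xE7 = 11100111 matches 1110xxxx → 3-byte sequence.
Byte 1: 0xE7 = 11100111, payload 0111 (4 bits).
Byte 2: 0x84 = 10000100 (10xxxxxx ✓), payload 000100.
Byte 3: 0x81 = 10000001 (10xxxxxx ✓), payload 000001.
Concatenate: 0111000100000001 = 0x7101 (16 bits → U+7101).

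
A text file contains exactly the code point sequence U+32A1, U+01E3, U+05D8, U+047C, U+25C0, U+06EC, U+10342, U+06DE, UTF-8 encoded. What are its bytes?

U+32A1: 3-byte form → E3 8A A1.
U+01E3: 2-byte form → C7 A3.
U+05D8: 2-byte form → D7 98.
U+047C: 2-byte form → D1 BC.
U+25C0: 3-byte form → E2 97 80.
U+06EC: 2-byte form → DB AC.
U+10342: 4-byte form → F0 90 8D 82.
U+06DE: 2-byte form → DB 9E.
Concatenated (20 bytes): E3 8A A1 C7 A3 D7 98 D1 BC E2 97 80 DB AC F0 90 8D 82 DB 9E.

E3 8A A1 C7 A3 D7 98 D1 BC E2 97 80 DB AC F0 90 8D 82 DB 9E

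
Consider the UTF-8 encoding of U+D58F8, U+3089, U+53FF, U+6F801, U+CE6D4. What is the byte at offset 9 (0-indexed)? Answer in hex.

0xBF

U+D58F8 → 4-byte form F3 95 A3 B8 at offsets 0–3.
U+3089 → 3-byte form E3 82 89 at offsets 4–6.
U+53FF → 3-byte form E5 8F BF at offsets 7–9.
Offset 9 falls in char 3's range; it's byte 3 of E5 8F BF = 0xBF.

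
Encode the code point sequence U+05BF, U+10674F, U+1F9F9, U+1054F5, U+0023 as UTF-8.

D6 BF F4 86 9D 8F F0 9F A7 B9 F4 85 93 B5 23

U+05BF: 2-byte form → D6 BF.
U+10674F: 4-byte form → F4 86 9D 8F.
U+1F9F9: 4-byte form → F0 9F A7 B9.
U+1054F5: 4-byte form → F4 85 93 B5.
U+0023: 1-byte form → 23.
Concatenated (15 bytes): D6 BF F4 86 9D 8F F0 9F A7 B9 F4 85 93 B5 23.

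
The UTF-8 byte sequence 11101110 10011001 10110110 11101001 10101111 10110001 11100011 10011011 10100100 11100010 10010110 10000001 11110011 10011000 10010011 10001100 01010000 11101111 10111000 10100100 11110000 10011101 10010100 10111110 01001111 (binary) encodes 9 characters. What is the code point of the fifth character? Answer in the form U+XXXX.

U+D84CC

Offset 0: leading byte 0xEE = 11101110 → 3-byte char #1 = EE 99 B6.
Offset 3: leading byte 0xE9 = 11101001 → 3-byte char #2 = E9 AF B1.
Offset 6: leading byte 0xE3 = 11100011 → 3-byte char #3 = E3 9B A4.
Offset 9: leading byte 0xE2 = 11100010 → 3-byte char #4 = E2 96 81.
Offset 12: leading byte 0xF3 = 11110011 → 4-byte char #5 = F3 98 93 8C.
Leading byte 0xF3 = 11110011 matches 11110xxx → 4-byte sequence.
Byte 1: 0xF3 = 11110011, payload 011 (3 bits).
Byte 2: 0x98 = 10011000 (10xxxxxx ✓), payload 011000.
Byte 3: 0x93 = 10010011 (10xxxxxx ✓), payload 010011.
Byte 4: 0x8C = 10001100 (10xxxxxx ✓), payload 001100.
Concatenate: 011011000010011001100 = 0xD84CC (21 bits → U+D84CC).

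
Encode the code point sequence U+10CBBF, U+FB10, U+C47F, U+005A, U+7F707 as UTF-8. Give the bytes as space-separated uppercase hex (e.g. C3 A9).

F4 8C AE BF EF AC 90 EC 91 BF 5A F1 BF 9C 87

U+10CBBF: 4-byte form → F4 8C AE BF.
U+FB10: 3-byte form → EF AC 90.
U+C47F: 3-byte form → EC 91 BF.
U+005A: 1-byte form → 5A.
U+7F707: 4-byte form → F1 BF 9C 87.
Concatenated (15 bytes): F4 8C AE BF EF AC 90 EC 91 BF 5A F1 BF 9C 87.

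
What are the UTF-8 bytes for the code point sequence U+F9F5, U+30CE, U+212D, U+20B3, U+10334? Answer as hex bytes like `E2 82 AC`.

U+F9F5: 3-byte form → EF A7 B5.
U+30CE: 3-byte form → E3 83 8E.
U+212D: 3-byte form → E2 84 AD.
U+20B3: 3-byte form → E2 82 B3.
U+10334: 4-byte form → F0 90 8C B4.
Concatenated (16 bytes): EF A7 B5 E3 83 8E E2 84 AD E2 82 B3 F0 90 8C B4.

EF A7 B5 E3 83 8E E2 84 AD E2 82 B3 F0 90 8C B4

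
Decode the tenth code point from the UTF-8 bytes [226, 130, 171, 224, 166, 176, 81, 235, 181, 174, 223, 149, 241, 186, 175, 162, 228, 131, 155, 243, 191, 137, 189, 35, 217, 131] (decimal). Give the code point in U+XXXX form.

U+0643

Offset 0: leading byte 0xE2 = 11100010 → 3-byte char #1 = E2 82 AB.
Offset 3: leading byte 0xE0 = 11100000 → 3-byte char #2 = E0 A6 B0.
Offset 6: leading byte 0x51 = 01010001 → 1-byte char #3 = 51.
Offset 7: leading byte 0xEB = 11101011 → 3-byte char #4 = EB B5 AE.
Offset 10: leading byte 0xDF = 11011111 → 2-byte char #5 = DF 95.
Offset 12: leading byte 0xF1 = 11110001 → 4-byte char #6 = F1 BA AF A2.
Offset 16: leading byte 0xE4 = 11100100 → 3-byte char #7 = E4 83 9B.
Offset 19: leading byte 0xF3 = 11110011 → 4-byte char #8 = F3 BF 89 BD.
Offset 23: leading byte 0x23 = 00100011 → 1-byte char #9 = 23.
Offset 24: leading byte 0xD9 = 11011001 → 2-byte char #10 = D9 83.
Leading byte 0xD9 = 11011001 matches 110xxxxx → 2-byte sequence.
Byte 1: 0xD9 = 11011001, payload 11001 (5 bits).
Byte 2: 0x83 = 10000011 (10xxxxxx ✓), payload 000011.
Concatenate: 11001000011 = 0x643 (11 bits → U+0643).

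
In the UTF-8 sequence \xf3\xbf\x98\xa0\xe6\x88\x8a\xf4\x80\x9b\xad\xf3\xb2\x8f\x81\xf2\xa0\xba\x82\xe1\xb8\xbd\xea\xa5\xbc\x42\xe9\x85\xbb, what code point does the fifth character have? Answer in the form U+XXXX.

Offset 0: leading byte 0xF3 = 11110011 → 4-byte char #1 = F3 BF 98 A0.
Offset 4: leading byte 0xE6 = 11100110 → 3-byte char #2 = E6 88 8A.
Offset 7: leading byte 0xF4 = 11110100 → 4-byte char #3 = F4 80 9B AD.
Offset 11: leading byte 0xF3 = 11110011 → 4-byte char #4 = F3 B2 8F 81.
Offset 15: leading byte 0xF2 = 11110010 → 4-byte char #5 = F2 A0 BA 82.
Leading byte 0xF2 = 11110010 matches 11110xxx → 4-byte sequence.
Byte 1: 0xF2 = 11110010, payload 010 (3 bits).
Byte 2: 0xA0 = 10100000 (10xxxxxx ✓), payload 100000.
Byte 3: 0xBA = 10111010 (10xxxxxx ✓), payload 111010.
Byte 4: 0x82 = 10000010 (10xxxxxx ✓), payload 000010.
Concatenate: 010100000111010000010 = 0xA0E82 (21 bits → U+A0E82).

U+A0E82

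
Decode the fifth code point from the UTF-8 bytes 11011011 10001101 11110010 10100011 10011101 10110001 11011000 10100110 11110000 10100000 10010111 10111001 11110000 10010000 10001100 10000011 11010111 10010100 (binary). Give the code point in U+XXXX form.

Offset 0: leading byte 0xDB = 11011011 → 2-byte char #1 = DB 8D.
Offset 2: leading byte 0xF2 = 11110010 → 4-byte char #2 = F2 A3 9D B1.
Offset 6: leading byte 0xD8 = 11011000 → 2-byte char #3 = D8 A6.
Offset 8: leading byte 0xF0 = 11110000 → 4-byte char #4 = F0 A0 97 B9.
Offset 12: leading byte 0xF0 = 11110000 → 4-byte char #5 = F0 90 8C 83.
Leading byte 0xF0 = 11110000 matches 11110xxx → 4-byte sequence.
Byte 1: 0xF0 = 11110000, payload 000 (3 bits).
Byte 2: 0x90 = 10010000 (10xxxxxx ✓), payload 010000.
Byte 3: 0x8C = 10001100 (10xxxxxx ✓), payload 001100.
Byte 4: 0x83 = 10000011 (10xxxxxx ✓), payload 000011.
Concatenate: 000010000001100000011 = 0x10303 (21 bits → U+10303).

U+10303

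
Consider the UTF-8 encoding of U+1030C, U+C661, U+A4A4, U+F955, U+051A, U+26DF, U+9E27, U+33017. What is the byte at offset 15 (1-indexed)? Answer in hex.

1-indexed offset 15 is 0-indexed offset 14.
U+1030C → 4-byte form F0 90 8C 8C at offsets 0–3.
U+C661 → 3-byte form EC 99 A1 at offsets 4–6.
U+A4A4 → 3-byte form EA 92 A4 at offsets 7–9.
U+F955 → 3-byte form EF A5 95 at offsets 10–12.
U+051A → 2-byte form D4 9A at offsets 13–14.
Offset 14 falls in char 5's range; it's byte 2 of D4 9A = 0x9A.

0x9A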